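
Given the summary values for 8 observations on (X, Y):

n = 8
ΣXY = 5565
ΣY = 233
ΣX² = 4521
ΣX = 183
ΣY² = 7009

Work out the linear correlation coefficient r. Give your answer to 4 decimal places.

r = (nΣXY − ΣXΣY) / √[(nΣX² − (ΣX)²)(nΣY² − (ΣY)²)]
Numerator: 8×5565 − 183×233 = 1881
Denominator: √[(36168 − 33489)(56072 − 54289)] = √[2679 × 1783] = 2185.5565
r = 1881 / 2185.5565 ≈ 0.8607

0.8607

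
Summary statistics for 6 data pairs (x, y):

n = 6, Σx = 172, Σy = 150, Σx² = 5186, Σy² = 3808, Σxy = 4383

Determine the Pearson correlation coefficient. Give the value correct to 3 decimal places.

0.682

r = (nΣxy − ΣxΣy) / √[(nΣx² − (Σx)²)(nΣy² − (Σy)²)]
Numerator: 6×4383 − 172×150 = 498
Denominator: √[(31116 − 29584)(22848 − 22500)] = √[1532 × 348] = 730.1616
r = 498 / 730.1616 ≈ 0.682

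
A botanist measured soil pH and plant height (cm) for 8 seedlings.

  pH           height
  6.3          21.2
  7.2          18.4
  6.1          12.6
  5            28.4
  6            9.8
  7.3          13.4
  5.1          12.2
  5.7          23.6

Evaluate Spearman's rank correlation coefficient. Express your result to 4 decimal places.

-0.1667

Rank pH: 6, 7, 5, 1, 4, 8, 2, 3
Rank height: 6, 5, 3, 8, 1, 4, 2, 7
d = rank(pH) − rank(height): 0, 2, 2, -7, 3, 4, 0, -4; Σd² = 98
ρ = 1 − 6Σd² / [n(n²−1)] = 1 − 6×98 / (8×63) = 1 − 588/504 ≈ -0.1667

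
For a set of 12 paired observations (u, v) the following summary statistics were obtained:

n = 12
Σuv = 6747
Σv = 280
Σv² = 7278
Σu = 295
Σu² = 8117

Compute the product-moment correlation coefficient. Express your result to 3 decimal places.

-0.170

r = (nΣuv − ΣuΣv) / √[(nΣu² − (Σu)²)(nΣv² − (Σv)²)]
Numerator: 12×6747 − 295×280 = -1636
Denominator: √[(97404 − 87025)(87336 − 78400)] = √[10379 × 8936] = 9630.5111
r = -1636 / 9630.5111 ≈ -0.170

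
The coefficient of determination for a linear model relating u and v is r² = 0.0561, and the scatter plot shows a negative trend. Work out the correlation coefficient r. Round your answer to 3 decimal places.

-0.237

|r| = √0.0561 = 0.237
The association is negative, so r = −0.237.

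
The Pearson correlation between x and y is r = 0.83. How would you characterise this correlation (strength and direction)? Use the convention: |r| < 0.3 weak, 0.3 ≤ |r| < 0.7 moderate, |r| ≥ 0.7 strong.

r = 0.83 > 0 so the relationship is positive.
|r| = 0.83, which falls in the strong range.

strong positive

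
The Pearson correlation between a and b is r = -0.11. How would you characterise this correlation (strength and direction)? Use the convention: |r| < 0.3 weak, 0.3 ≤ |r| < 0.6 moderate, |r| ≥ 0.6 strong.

r = -0.11 < 0 so the relationship is negative.
|r| = 0.11, which falls in the weak range.

weak negative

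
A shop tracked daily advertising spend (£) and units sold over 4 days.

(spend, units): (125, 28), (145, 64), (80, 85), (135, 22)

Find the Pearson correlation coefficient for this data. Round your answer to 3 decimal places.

-0.613

n = 4, Σx = 485, Σy = 199, Σx² = 61275, Σy² = 12589, Σxy = 22550
nΣxy − ΣxΣy = 90200 − 96515 = -6315
nΣx² − (Σx)² = 245100 − 235225 = 9875; nΣy² − (Σy)² = 50356 − 39601 = 10755
r = -6315 / √(9875 × 10755) = -6315 / 10305.6113 ≈ -0.613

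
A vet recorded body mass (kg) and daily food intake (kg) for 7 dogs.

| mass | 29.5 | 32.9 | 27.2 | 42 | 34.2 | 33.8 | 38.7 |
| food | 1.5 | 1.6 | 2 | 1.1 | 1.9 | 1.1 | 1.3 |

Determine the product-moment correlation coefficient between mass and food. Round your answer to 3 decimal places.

n = 7, Σx = 238.3, Σy = 10.5, Σx² = 8266.27, Σy² = 16.53, Σxy = 349.96
nΣxy − ΣxΣy = 2449.72 − 2502.15 = -52.43
nΣx² − (Σx)² = 57863.89 − 56786.89 = 1077; nΣy² − (Σy)² = 115.71 − 110.25 = 5.46
r = -52.43 / √(1077 × 5.46) = -52.43 / 76.6839 ≈ -0.684

-0.684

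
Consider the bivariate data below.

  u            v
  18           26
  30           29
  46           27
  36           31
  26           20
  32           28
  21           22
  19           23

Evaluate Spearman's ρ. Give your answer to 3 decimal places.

0.595

Rank u: 1, 5, 8, 7, 4, 6, 3, 2
Rank v: 4, 7, 5, 8, 1, 6, 2, 3
d = rank(u) − rank(v): -3, -2, 3, -1, 3, 0, 1, -1; Σd² = 34
ρ = 1 − 6Σd² / [n(n²−1)] = 1 − 6×34 / (8×63) = 1 − 204/504 ≈ 0.595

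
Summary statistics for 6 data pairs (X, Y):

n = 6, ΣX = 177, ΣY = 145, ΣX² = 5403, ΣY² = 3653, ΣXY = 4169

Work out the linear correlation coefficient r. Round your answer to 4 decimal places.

r = (nΣXY − ΣXΣY) / √[(nΣX² − (ΣX)²)(nΣY² − (ΣY)²)]
Numerator: 6×4169 − 177×145 = -651
Denominator: √[(32418 − 31329)(21918 − 21025)] = √[1089 × 893] = 986.1425
r = -651 / 986.1425 ≈ -0.6601

-0.6601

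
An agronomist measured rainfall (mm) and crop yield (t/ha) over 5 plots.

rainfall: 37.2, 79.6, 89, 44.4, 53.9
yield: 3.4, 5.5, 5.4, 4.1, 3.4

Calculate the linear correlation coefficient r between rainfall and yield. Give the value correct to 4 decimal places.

0.9049

n = 5, Σx = 304.1, Σy = 21.8, Σx² = 20517.57, Σy² = 99.34, Σxy = 1410.18
nΣxy − ΣxΣy = 7050.9 − 6629.38 = 421.52
nΣx² − (Σx)² = 102587.85 − 92476.81 = 10111.04; nΣy² − (Σy)² = 496.7 − 475.24 = 21.46
r = 421.52 / √(10111.04 × 21.46) = 421.52 / 465.8143 ≈ 0.9049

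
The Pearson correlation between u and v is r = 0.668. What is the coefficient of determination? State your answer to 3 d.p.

0.446

r² = (0.668)² = 0.446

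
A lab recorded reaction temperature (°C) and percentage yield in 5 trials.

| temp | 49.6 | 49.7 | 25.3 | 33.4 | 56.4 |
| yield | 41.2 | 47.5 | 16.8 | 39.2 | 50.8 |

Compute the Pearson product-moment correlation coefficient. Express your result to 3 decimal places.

0.898

n = 5, Σx = 214.4, Σy = 195.5, Σx² = 9866.86, Σy² = 8353.21, Σxy = 9003.71
nΣxy − ΣxΣy = 45018.55 − 41915.2 = 3103.35
nΣx² − (Σx)² = 49334.3 − 45967.36 = 3366.94; nΣy² − (Σy)² = 41766.05 − 38220.25 = 3545.8
r = 3103.35 / √(3366.94 × 3545.8) = 3103.35 / 3455.2129 ≈ 0.898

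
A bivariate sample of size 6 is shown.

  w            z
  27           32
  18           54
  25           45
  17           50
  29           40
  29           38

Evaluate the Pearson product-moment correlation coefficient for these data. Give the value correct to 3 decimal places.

-0.853

n = 6, Σw = 145, Σz = 259, Σw² = 3649, Σz² = 11509, Σwz = 6073
nΣwz − ΣwΣz = 36438 − 37555 = -1117
nΣw² − (Σw)² = 21894 − 21025 = 869; nΣz² − (Σz)² = 69054 − 67081 = 1973
r = -1117 / √(869 × 1973) = -1117 / 1309.4033 ≈ -0.853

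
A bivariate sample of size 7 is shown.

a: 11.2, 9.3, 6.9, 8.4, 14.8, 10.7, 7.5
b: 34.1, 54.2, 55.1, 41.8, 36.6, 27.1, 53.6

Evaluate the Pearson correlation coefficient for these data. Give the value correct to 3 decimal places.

-0.671

n = 7, Σa = 68.8, Σb = 302.5, Σa² = 719.88, Σb² = 13830.63, Σab = 2850.94
nΣab − ΣaΣb = 19956.58 − 20812 = -855.42
nΣa² − (Σa)² = 5039.16 − 4733.44 = 305.72; nΣb² − (Σb)² = 96814.41 − 91506.25 = 5308.16
r = -855.42 / √(305.72 × 5308.16) = -855.42 / 1273.8959 ≈ -0.671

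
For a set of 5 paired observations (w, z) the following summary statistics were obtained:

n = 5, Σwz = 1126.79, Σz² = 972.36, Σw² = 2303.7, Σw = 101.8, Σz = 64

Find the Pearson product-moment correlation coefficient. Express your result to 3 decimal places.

-0.937

r = (nΣwz − ΣwΣz) / √[(nΣw² − (Σw)²)(nΣz² − (Σz)²)]
Numerator: 5×1126.79 − 101.8×64 = -881.25
Denominator: √[(11518.5 − 10363.24)(4861.8 − 4096)] = √[1155.26 × 765.8] = 940.5839
r = -881.25 / 940.5839 ≈ -0.937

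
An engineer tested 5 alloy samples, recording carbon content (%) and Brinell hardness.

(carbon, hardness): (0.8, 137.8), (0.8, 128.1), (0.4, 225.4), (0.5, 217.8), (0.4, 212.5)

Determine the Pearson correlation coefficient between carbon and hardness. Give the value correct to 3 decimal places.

n = 5, Σx = 2.9, Σy = 921.6, Σx² = 1.85, Σy² = 178796.7, Σxy = 496.78
nΣxy − ΣxΣy = 2483.9 − 2672.64 = -188.74
nΣx² − (Σx)² = 9.25 − 8.41 = 0.84; nΣy² − (Σy)² = 893983.5 − 849346.56 = 44636.94
r = -188.74 / √(0.84 × 44636.94) = -188.74 / 193.6363 ≈ -0.975

-0.975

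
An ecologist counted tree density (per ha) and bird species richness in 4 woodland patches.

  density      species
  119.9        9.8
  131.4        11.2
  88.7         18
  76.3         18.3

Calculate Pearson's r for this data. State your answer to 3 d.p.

n = 4, Σx = 416.3, Σy = 57.3, Σx² = 45331.35, Σy² = 880.37, Σxy = 5639.59
nΣxy − ΣxΣy = 22558.36 − 23853.99 = -1295.63
nΣx² − (Σx)² = 181325.4 − 173305.69 = 8019.71; nΣy² − (Σy)² = 3521.48 − 3283.29 = 238.19
r = -1295.63 / √(8019.71 × 238.19) = -1295.63 / 1382.1052 ≈ -0.937

-0.937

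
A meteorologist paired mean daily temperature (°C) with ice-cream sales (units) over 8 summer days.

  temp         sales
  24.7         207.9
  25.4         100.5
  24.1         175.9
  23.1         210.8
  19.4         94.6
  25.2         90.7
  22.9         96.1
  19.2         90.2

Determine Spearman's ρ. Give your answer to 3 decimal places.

0.357

Rank temp: 6, 8, 5, 4, 2, 7, 3, 1
Rank sales: 7, 5, 6, 8, 3, 2, 4, 1
d = rank(temp) − rank(sales): -1, 3, -1, -4, -1, 5, -1, 0; Σd² = 54
ρ = 1 − 6Σd² / [n(n²−1)] = 1 − 6×54 / (8×63) = 1 − 324/504 ≈ 0.357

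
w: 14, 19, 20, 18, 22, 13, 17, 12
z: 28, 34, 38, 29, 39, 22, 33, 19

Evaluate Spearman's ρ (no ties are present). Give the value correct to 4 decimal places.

0.9762

Rank w: 3, 6, 7, 5, 8, 2, 4, 1
Rank z: 3, 6, 7, 4, 8, 2, 5, 1
d = rank(w) − rank(z): 0, 0, 0, 1, 0, 0, -1, 0; Σd² = 2
ρ = 1 − 6Σd² / [n(n²−1)] = 1 − 6×2 / (8×63) = 1 − 12/504 ≈ 0.9762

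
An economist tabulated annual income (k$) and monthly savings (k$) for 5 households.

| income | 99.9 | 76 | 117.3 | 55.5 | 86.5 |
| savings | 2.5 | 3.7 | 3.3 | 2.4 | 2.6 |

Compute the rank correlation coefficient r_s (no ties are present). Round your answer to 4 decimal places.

Rank income: 4, 2, 5, 1, 3
Rank savings: 2, 5, 4, 1, 3
d = rank(income) − rank(savings): 2, -3, 1, 0, 0; Σd² = 14
ρ = 1 − 6Σd² / [n(n²−1)] = 1 − 6×14 / (5×24) = 1 − 84/120 ≈ 0.3000

0.3000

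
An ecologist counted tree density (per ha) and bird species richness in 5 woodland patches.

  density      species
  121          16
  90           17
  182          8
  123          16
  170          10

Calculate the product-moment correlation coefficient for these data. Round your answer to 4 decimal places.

n = 5, Σx = 686, Σy = 67, Σx² = 99894, Σy² = 965, Σxy = 8590
nΣxy − ΣxΣy = 42950 − 45962 = -3012
nΣx² − (Σx)² = 499470 − 470596 = 28874; nΣy² − (Σy)² = 4825 − 4489 = 336
r = -3012 / √(28874 × 336) = -3012 / 3114.7494 ≈ -0.9670

-0.9670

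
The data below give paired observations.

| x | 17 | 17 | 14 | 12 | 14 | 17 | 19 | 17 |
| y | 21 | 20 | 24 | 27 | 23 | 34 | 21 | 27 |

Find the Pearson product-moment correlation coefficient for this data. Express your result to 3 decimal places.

n = 8, Σx = 127, Σy = 197, Σx² = 2053, Σy² = 5001, Σxy = 3115
nΣxy − ΣxΣy = 24920 − 25019 = -99
nΣx² − (Σx)² = 16424 − 16129 = 295; nΣy² − (Σy)² = 40008 − 38809 = 1199
r = -99 / √(295 × 1199) = -99 / 594.7310 ≈ -0.166

-0.166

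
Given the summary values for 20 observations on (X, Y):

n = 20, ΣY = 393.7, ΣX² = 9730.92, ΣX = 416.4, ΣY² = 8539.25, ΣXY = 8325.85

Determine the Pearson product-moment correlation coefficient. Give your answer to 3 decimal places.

r = (nΣXY − ΣXΣY) / √[(nΣX² − (ΣX)²)(nΣY² − (ΣY)²)]
Numerator: 20×8325.85 − 416.4×393.7 = 2580.32
Denominator: √[(194618.4 − 173388.96)(170785 − 154999.69)] = √[21229.44 × 15785.31] = 18306.0998
r = 2580.32 / 18306.0998 ≈ 0.141

0.141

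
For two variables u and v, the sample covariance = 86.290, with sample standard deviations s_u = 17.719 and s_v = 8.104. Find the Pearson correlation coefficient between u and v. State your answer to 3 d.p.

0.601

r = Cov(u,v) / (s_u · s_v) = 86.290 / (17.719 × 8.104)
  = 86.290 / 143.5948 ≈ 0.601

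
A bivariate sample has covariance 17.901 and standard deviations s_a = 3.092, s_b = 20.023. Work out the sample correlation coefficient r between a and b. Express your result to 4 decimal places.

r = Cov(a,b) / (s_a · s_b) = 17.901 / (3.092 × 20.023)
  = 17.901 / 61.9111 ≈ 0.2891

0.2891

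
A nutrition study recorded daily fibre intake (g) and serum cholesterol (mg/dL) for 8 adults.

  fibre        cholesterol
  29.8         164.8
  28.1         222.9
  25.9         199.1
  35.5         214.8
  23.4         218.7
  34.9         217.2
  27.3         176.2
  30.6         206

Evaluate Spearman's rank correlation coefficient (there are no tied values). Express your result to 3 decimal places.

0.000

Rank fibre: 5, 4, 2, 8, 1, 7, 3, 6
Rank cholesterol: 1, 8, 3, 5, 7, 6, 2, 4
d = rank(fibre) − rank(cholesterol): 4, -4, -1, 3, -6, 1, 1, 2; Σd² = 84
ρ = 1 − 6Σd² / [n(n²−1)] = 1 − 6×84 / (8×63) = 1 − 504/504 ≈ 0.000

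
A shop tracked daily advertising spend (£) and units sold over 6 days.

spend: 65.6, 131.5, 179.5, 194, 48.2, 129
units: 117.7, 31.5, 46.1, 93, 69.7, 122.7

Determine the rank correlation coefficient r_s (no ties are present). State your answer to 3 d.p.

Rank spend: 2, 4, 5, 6, 1, 3
Rank units: 5, 1, 2, 4, 3, 6
d = rank(spend) − rank(units): -3, 3, 3, 2, -2, -3; Σd² = 44
ρ = 1 − 6Σd² / [n(n²−1)] = 1 − 6×44 / (6×35) = 1 − 264/210 ≈ -0.257

-0.257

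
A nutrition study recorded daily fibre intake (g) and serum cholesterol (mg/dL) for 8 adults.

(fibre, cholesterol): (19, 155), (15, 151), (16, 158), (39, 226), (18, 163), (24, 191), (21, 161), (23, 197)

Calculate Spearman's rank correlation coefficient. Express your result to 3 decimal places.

0.857

Rank fibre: 4, 1, 2, 8, 3, 7, 5, 6
Rank cholesterol: 2, 1, 3, 8, 5, 6, 4, 7
d = rank(fibre) − rank(cholesterol): 2, 0, -1, 0, -2, 1, 1, -1; Σd² = 12
ρ = 1 − 6Σd² / [n(n²−1)] = 1 − 6×12 / (8×63) = 1 − 72/504 ≈ 0.857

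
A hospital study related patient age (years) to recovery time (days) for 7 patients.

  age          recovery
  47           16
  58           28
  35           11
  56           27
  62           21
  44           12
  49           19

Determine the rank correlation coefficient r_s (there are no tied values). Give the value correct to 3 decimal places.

Rank age: 3, 6, 1, 5, 7, 2, 4
Rank recovery: 3, 7, 1, 6, 5, 2, 4
d = rank(age) − rank(recovery): 0, -1, 0, -1, 2, 0, 0; Σd² = 6
ρ = 1 − 6Σd² / [n(n²−1)] = 1 − 6×6 / (7×48) = 1 − 36/336 ≈ 0.893

0.893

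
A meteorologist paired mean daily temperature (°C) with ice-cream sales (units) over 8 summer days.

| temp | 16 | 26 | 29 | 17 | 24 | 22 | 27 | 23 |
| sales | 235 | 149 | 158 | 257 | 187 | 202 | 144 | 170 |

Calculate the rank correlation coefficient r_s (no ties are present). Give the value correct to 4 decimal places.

-0.8810

Rank temp: 1, 6, 8, 2, 5, 3, 7, 4
Rank sales: 7, 2, 3, 8, 5, 6, 1, 4
d = rank(temp) − rank(sales): -6, 4, 5, -6, 0, -3, 6, 0; Σd² = 158
ρ = 1 − 6Σd² / [n(n²−1)] = 1 − 6×158 / (8×63) = 1 − 948/504 ≈ -0.8810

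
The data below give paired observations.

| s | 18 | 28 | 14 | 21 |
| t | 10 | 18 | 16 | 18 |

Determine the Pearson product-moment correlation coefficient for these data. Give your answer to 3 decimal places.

0.454

n = 4, Σs = 81, Σt = 62, Σs² = 1745, Σt² = 1004, Σst = 1286
nΣst − ΣsΣt = 5144 − 5022 = 122
nΣs² − (Σs)² = 6980 − 6561 = 419; nΣt² − (Σt)² = 4016 − 3844 = 172
r = 122 / √(419 × 172) = 122 / 268.4548 ≈ 0.454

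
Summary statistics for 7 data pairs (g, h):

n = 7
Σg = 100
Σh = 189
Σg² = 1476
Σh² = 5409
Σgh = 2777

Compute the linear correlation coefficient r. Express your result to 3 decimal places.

0.639

r = (nΣgh − ΣgΣh) / √[(nΣg² − (Σg)²)(nΣh² − (Σh)²)]
Numerator: 7×2777 − 100×189 = 539
Denominator: √[(10332 − 10000)(37863 − 35721)] = √[332 × 2142] = 843.2935
r = 539 / 843.2935 ≈ 0.639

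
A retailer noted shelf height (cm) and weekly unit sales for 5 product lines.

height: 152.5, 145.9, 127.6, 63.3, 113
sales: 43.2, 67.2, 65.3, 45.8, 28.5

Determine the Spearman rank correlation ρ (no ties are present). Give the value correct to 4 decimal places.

Rank height: 5, 4, 3, 1, 2
Rank sales: 2, 5, 4, 3, 1
d = rank(height) − rank(sales): 3, -1, -1, -2, 1; Σd² = 16
ρ = 1 − 6Σd² / [n(n²−1)] = 1 − 6×16 / (5×24) = 1 − 96/120 ≈ 0.2000

0.2000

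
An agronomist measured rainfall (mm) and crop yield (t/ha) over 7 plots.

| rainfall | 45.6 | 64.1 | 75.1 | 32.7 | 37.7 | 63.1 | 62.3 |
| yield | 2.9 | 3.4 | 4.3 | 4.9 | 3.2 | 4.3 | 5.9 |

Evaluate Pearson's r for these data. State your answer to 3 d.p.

n = 7, Σx = 380.6, Σy = 28.9, Σx² = 22181.66, Σy² = 126.01, Σxy = 1592.88
nΣxy − ΣxΣy = 11150.16 − 10999.34 = 150.82
nΣx² − (Σx)² = 155271.62 − 144856.36 = 10415.26; nΣy² − (Σy)² = 882.07 − 835.21 = 46.86
r = 150.82 / √(10415.26 × 46.86) = 150.82 / 698.6123 ≈ 0.216

0.216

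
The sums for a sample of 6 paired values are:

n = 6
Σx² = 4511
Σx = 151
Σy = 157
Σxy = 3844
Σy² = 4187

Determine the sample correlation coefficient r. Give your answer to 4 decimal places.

r = (nΣxy − ΣxΣy) / √[(nΣx² − (Σx)²)(nΣy² − (Σy)²)]
Numerator: 6×3844 − 151×157 = -643
Denominator: √[(27066 − 22801)(25122 − 24649)] = √[4265 × 473] = 1420.3327
r = -643 / 1420.3327 ≈ -0.4527

-0.4527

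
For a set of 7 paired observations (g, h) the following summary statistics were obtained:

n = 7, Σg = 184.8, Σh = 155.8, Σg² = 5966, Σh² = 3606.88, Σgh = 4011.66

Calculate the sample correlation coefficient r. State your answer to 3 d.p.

r = (nΣgh − ΣgΣh) / √[(nΣg² − (Σg)²)(nΣh² − (Σh)²)]
Numerator: 7×4011.66 − 184.8×155.8 = -710.22
Denominator: √[(41762 − 34151.04)(25248.16 − 24273.64)] = √[7610.96 × 974.52] = 2723.4230
r = -710.22 / 2723.4230 ≈ -0.261

-0.261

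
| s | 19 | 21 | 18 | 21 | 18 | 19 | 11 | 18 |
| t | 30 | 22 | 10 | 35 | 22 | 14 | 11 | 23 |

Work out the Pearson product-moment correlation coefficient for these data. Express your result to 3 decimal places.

n = 8, Σs = 145, Σt = 167, Σs² = 2697, Σt² = 4039, Σst = 3144
nΣst − ΣsΣt = 25152 − 24215 = 937
nΣs² − (Σs)² = 21576 − 21025 = 551; nΣt² − (Σt)² = 32312 − 27889 = 4423
r = 937 / √(551 × 4423) = 937 / 1561.1127 ≈ 0.600

0.600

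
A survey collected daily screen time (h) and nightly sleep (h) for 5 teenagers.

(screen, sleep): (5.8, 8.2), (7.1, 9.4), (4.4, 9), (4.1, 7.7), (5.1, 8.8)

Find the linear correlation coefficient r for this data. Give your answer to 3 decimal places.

0.594

n = 5, Σx = 26.5, Σy = 43.1, Σx² = 146.23, Σy² = 373.33, Σxy = 230.35
nΣxy − ΣxΣy = 1151.75 − 1142.15 = 9.6
nΣx² − (Σx)² = 731.15 − 702.25 = 28.9; nΣy² − (Σy)² = 1866.65 − 1857.61 = 9.04
r = 9.6 / √(28.9 × 9.04) = 9.6 / 16.1634 ≈ 0.594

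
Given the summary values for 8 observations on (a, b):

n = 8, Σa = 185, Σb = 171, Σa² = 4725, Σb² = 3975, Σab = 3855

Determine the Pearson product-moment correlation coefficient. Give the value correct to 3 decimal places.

r = (nΣab − ΣaΣb) / √[(nΣa² − (Σa)²)(nΣb² − (Σb)²)]
Numerator: 8×3855 − 185×171 = -795
Denominator: √[(37800 − 34225)(31800 − 29241)] = √[3575 × 2559] = 3024.6363
r = -795 / 3024.6363 ≈ -0.263

-0.263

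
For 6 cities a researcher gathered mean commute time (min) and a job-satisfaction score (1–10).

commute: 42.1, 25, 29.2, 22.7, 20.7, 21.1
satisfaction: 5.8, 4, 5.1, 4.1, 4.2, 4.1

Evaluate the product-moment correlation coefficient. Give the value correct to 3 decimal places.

n = 6, Σx = 160.8, Σy = 27.3, Σx² = 4639.04, Σy² = 126.91, Σxy = 759.62
nΣxy − ΣxΣy = 4557.72 − 4389.84 = 167.88
nΣx² − (Σx)² = 27834.24 − 25856.64 = 1977.6; nΣy² − (Σy)² = 761.46 − 745.29 = 16.17
r = 167.88 / √(1977.6 × 16.17) = 167.88 / 178.8234 ≈ 0.939

0.939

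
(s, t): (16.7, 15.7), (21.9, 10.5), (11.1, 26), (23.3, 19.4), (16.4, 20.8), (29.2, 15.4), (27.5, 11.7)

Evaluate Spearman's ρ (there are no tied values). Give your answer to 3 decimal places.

Rank s: 3, 4, 1, 5, 2, 7, 6
Rank t: 4, 1, 7, 5, 6, 3, 2
d = rank(s) − rank(t): -1, 3, -6, 0, -4, 4, 4; Σd² = 94
ρ = 1 − 6Σd² / [n(n²−1)] = 1 − 6×94 / (7×48) = 1 − 564/336 ≈ -0.679

-0.679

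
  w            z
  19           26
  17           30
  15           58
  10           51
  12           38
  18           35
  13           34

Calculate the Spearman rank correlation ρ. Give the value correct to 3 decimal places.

-0.643

Rank w: 7, 5, 4, 1, 2, 6, 3
Rank z: 1, 2, 7, 6, 5, 4, 3
d = rank(w) − rank(z): 6, 3, -3, -5, -3, 2, 0; Σd² = 92
ρ = 1 − 6Σd² / [n(n²−1)] = 1 − 6×92 / (7×48) = 1 − 552/336 ≈ -0.643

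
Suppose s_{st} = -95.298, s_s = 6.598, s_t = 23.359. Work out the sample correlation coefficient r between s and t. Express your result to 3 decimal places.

r = Cov(s,t) / (s_s · s_t) = -95.298 / (6.598 × 23.359)
  = -95.298 / 154.1227 ≈ -0.618

-0.618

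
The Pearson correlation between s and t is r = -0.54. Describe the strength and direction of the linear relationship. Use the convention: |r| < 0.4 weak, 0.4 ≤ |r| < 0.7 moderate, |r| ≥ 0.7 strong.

r = -0.54 < 0 so the relationship is negative.
|r| = 0.54, which falls in the moderate range.

moderate negative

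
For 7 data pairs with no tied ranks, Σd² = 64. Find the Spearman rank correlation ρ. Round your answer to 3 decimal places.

ρ = 1 − 6Σd² / [n(n²−1)] = 1 − 6×64 / (7×48)
  = 1 − 384/336 = 1 − 1.1429 ≈ -0.143

-0.143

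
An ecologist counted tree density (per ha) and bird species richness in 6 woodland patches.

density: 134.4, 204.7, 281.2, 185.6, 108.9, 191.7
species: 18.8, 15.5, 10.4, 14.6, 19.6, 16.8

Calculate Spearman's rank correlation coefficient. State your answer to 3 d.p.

Rank density: 2, 5, 6, 3, 1, 4
Rank species: 5, 3, 1, 2, 6, 4
d = rank(density) − rank(species): -3, 2, 5, 1, -5, 0; Σd² = 64
ρ = 1 − 6Σd² / [n(n²−1)] = 1 − 6×64 / (6×35) = 1 − 384/210 ≈ -0.829

-0.829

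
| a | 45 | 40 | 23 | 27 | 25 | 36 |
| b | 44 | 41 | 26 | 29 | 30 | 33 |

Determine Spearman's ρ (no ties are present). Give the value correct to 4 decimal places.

0.9429

Rank a: 6, 5, 1, 3, 2, 4
Rank b: 6, 5, 1, 2, 3, 4
d = rank(a) − rank(b): 0, 0, 0, 1, -1, 0; Σd² = 2
ρ = 1 − 6Σd² / [n(n²−1)] = 1 − 6×2 / (6×35) = 1 − 12/210 ≈ 0.9429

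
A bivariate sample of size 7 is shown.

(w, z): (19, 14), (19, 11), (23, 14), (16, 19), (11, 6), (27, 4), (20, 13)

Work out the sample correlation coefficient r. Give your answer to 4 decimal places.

-0.1745

n = 7, Σw = 135, Σz = 81, Σw² = 2757, Σz² = 1095, Σwz = 1535
nΣwz − ΣwΣz = 10745 − 10935 = -190
nΣw² − (Σw)² = 19299 − 18225 = 1074; nΣz² − (Σz)² = 7665 − 6561 = 1104
r = -190 / √(1074 × 1104) = -190 / 1088.8967 ≈ -0.1745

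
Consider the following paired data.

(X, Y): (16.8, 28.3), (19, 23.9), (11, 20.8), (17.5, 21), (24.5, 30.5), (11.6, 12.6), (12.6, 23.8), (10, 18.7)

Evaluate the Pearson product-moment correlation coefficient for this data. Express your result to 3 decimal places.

n = 8, ΣX = 123, ΣY = 179.6, ΣX² = 2064.06, ΣY² = 4250.88, ΣXY = 2906.13
nΣXY − ΣXΣY = 23249.04 − 22090.8 = 1158.24
nΣX² − (ΣX)² = 16512.48 − 15129 = 1383.48; nΣY² − (ΣY)² = 34007.04 − 32256.16 = 1750.88
r = 1158.24 / √(1383.48 × 1750.88) = 1158.24 / 1556.3764 ≈ 0.744

0.744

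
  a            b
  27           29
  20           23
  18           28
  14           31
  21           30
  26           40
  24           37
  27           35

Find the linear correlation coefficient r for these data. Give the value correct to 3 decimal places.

n = 8, Σa = 177, Σb = 253, Σa² = 4071, Σb² = 8209, Σab = 5684
nΣab − ΣaΣb = 45472 − 44781 = 691
nΣa² − (Σa)² = 32568 − 31329 = 1239; nΣb² − (Σb)² = 65672 − 64009 = 1663
r = 691 / √(1239 × 1663) = 691 / 1435.4292 ≈ 0.481

0.481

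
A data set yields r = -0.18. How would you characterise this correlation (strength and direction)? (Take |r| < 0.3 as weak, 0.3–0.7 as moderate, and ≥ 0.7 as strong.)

r = -0.18 < 0 so the relationship is negative.
|r| = 0.18, which falls in the weak range.

weak negative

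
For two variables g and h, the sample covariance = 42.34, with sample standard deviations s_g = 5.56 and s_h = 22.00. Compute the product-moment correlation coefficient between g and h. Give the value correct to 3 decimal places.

r = Cov(g,h) / (s_g · s_h) = 42.34 / (5.56 × 22.00)
  = 42.34 / 122.3200 ≈ 0.346

0.346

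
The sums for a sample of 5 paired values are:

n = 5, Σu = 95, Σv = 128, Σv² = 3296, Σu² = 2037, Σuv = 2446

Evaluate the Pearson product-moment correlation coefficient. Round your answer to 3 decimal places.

r = (nΣuv − ΣuΣv) / √[(nΣu² − (Σu)²)(nΣv² − (Σv)²)]
Numerator: 5×2446 − 95×128 = 70
Denominator: √[(10185 − 9025)(16480 − 16384)] = √[1160 × 96] = 333.7065
r = 70 / 333.7065 ≈ 0.210

0.210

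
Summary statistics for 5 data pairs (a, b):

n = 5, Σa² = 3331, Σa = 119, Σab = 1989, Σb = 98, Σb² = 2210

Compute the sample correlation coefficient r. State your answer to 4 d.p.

r = (nΣab − ΣaΣb) / √[(nΣa² − (Σa)²)(nΣb² − (Σb)²)]
Numerator: 5×1989 − 119×98 = -1717
Denominator: √[(16655 − 14161)(11050 − 9604)] = √[2494 × 1446] = 1899.0324
r = -1717 / 1899.0324 ≈ -0.9041

-0.9041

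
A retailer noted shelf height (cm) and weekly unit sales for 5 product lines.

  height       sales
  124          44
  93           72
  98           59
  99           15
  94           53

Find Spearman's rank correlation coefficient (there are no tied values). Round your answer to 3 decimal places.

-0.800

Rank height: 5, 1, 3, 4, 2
Rank sales: 2, 5, 4, 1, 3
d = rank(height) − rank(sales): 3, -4, -1, 3, -1; Σd² = 36
ρ = 1 − 6Σd² / [n(n²−1)] = 1 − 6×36 / (5×24) = 1 − 216/120 ≈ -0.800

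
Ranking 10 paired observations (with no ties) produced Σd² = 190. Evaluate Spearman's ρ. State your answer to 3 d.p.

ρ = 1 − 6Σd² / [n(n²−1)] = 1 − 6×190 / (10×99)
  = 1 − 1140/990 = 1 − 1.1515 ≈ -0.152

-0.152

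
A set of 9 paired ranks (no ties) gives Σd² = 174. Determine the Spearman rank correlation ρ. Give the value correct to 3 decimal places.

-0.450

ρ = 1 − 6Σd² / [n(n²−1)] = 1 − 6×174 / (9×80)
  = 1 − 1044/720 = 1 − 1.4500 ≈ -0.450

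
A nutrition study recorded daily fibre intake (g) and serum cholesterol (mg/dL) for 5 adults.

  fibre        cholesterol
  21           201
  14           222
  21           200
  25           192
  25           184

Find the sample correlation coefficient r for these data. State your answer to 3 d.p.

n = 5, Σx = 106, Σy = 999, Σx² = 2328, Σy² = 200405, Σxy = 20929
nΣxy − ΣxΣy = 104645 − 105894 = -1249
nΣx² − (Σx)² = 11640 − 11236 = 404; nΣy² − (Σy)² = 1002025 − 998001 = 4024
r = -1249 / √(404 × 4024) = -1249 / 1275.0278 ≈ -0.980

-0.980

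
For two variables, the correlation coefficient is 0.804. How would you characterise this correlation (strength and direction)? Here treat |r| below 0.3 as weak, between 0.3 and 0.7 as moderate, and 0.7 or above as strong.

r = 0.804 > 0 so the relationship is positive.
|r| = 0.804, which falls in the strong range.

strong positive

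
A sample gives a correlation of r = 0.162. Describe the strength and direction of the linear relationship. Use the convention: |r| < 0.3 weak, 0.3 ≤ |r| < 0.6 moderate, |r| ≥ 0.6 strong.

r = 0.162 > 0 so the relationship is positive.
|r| = 0.162, which falls in the weak range.

weak positive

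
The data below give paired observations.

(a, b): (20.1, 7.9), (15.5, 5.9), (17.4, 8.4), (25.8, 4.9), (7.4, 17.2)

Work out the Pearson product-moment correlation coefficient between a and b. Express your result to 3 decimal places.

n = 5, Σa = 86.2, Σb = 44.3, Σa² = 1667.42, Σb² = 487.63, Σab = 650.1
nΣab − ΣaΣb = 3250.5 − 3818.66 = -568.16
nΣa² − (Σa)² = 8337.1 − 7430.44 = 906.66; nΣb² − (Σb)² = 2438.15 − 1962.49 = 475.66
r = -568.16 / √(906.66 × 475.66) = -568.16 / 656.7053 ≈ -0.865

-0.865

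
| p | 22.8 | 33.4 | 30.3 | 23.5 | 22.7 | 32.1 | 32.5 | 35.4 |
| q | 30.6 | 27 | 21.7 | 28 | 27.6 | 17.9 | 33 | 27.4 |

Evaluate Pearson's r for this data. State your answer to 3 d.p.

n = 8, Σp = 232.7, Σq = 213.2, Σp² = 6960.85, Σq² = 5842.18, Σpq = 6158.56
nΣpq − ΣpΣq = 49268.48 − 49611.64 = -343.16
nΣp² − (Σp)² = 55686.8 − 54149.29 = 1537.51; nΣq² − (Σq)² = 46737.44 − 45454.24 = 1283.2
r = -343.16 / √(1537.51 × 1283.2) = -343.16 / 1404.6113 ≈ -0.244

-0.244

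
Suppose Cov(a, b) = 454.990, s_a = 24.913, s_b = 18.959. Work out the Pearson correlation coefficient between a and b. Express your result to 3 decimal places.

r = Cov(a,b) / (s_a · s_b) = 454.990 / (24.913 × 18.959)
  = 454.990 / 472.3256 ≈ 0.963

0.963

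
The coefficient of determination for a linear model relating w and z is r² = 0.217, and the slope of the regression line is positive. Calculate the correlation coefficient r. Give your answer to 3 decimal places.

|r| = √0.217 = 0.466
The association is positive, so r = 0.466.

0.466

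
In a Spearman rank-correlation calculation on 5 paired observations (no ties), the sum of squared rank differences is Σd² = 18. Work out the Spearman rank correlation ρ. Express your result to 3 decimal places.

0.100

ρ = 1 − 6Σd² / [n(n²−1)] = 1 − 6×18 / (5×24)
  = 1 − 108/120 = 1 − 0.9000 ≈ 0.100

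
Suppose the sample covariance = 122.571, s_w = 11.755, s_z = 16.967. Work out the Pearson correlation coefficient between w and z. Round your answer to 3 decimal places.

r = Cov(w,z) / (s_w · s_z) = 122.571 / (11.755 × 16.967)
  = 122.571 / 199.4471 ≈ 0.615

0.615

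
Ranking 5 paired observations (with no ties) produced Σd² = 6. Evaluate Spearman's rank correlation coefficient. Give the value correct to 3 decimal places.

ρ = 1 − 6Σd² / [n(n²−1)] = 1 − 6×6 / (5×24)
  = 1 − 36/120 = 1 − 0.3000 ≈ 0.700

0.700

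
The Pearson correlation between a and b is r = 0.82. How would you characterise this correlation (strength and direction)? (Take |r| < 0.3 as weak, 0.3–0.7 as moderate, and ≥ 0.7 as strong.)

strong positive

r = 0.82 > 0 so the relationship is positive.
|r| = 0.82, which falls in the strong range.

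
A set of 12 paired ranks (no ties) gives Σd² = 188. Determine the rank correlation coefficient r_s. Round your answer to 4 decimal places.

0.3427

ρ = 1 − 6Σd² / [n(n²−1)] = 1 − 6×188 / (12×143)
  = 1 − 1128/1716 = 1 − 0.65734 ≈ 0.3427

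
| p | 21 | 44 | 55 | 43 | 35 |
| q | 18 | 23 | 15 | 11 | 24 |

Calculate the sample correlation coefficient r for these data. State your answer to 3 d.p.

-0.275

n = 5, Σp = 198, Σq = 91, Σp² = 8476, Σq² = 1775, Σpq = 3528
nΣpq − ΣpΣq = 17640 − 18018 = -378
nΣp² − (Σp)² = 42380 − 39204 = 3176; nΣq² − (Σq)² = 8875 − 8281 = 594
r = -378 / √(3176 × 594) = -378 / 1373.5152 ≈ -0.275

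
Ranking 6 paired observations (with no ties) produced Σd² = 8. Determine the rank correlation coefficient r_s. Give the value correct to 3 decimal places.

ρ = 1 − 6Σd² / [n(n²−1)] = 1 − 6×8 / (6×35)
  = 1 − 48/210 = 1 − 0.2286 ≈ 0.771

0.771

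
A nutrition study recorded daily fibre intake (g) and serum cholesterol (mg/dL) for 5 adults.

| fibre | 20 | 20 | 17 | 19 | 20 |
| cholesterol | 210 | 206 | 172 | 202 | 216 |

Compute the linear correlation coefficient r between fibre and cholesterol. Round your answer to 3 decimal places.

n = 5, Σx = 96, Σy = 1006, Σx² = 1850, Σy² = 203580, Σxy = 19402
nΣxy − ΣxΣy = 97010 − 96576 = 434
nΣx² − (Σx)² = 9250 − 9216 = 34; nΣy² − (Σy)² = 1017900 − 1012036 = 5864
r = 434 / √(34 × 5864) = 434 / 446.5154 ≈ 0.972

0.972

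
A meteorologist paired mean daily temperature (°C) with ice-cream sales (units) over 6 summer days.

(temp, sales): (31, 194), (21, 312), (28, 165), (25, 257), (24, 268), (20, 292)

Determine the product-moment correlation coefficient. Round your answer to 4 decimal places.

-0.8981

n = 6, Σx = 149, Σy = 1488, Σx² = 3787, Σy² = 385342, Σxy = 35883
nΣxy − ΣxΣy = 215298 − 221712 = -6414
nΣx² − (Σx)² = 22722 − 22201 = 521; nΣy² − (Σy)² = 2312052 − 2214144 = 97908
r = -6414 / √(521 × 97908) = -6414 / 7142.1333 ≈ -0.8981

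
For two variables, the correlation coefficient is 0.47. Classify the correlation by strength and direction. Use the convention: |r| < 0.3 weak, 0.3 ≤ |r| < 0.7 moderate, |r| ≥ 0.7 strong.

moderate positive

r = 0.47 > 0 so the relationship is positive.
|r| = 0.47, which falls in the moderate range.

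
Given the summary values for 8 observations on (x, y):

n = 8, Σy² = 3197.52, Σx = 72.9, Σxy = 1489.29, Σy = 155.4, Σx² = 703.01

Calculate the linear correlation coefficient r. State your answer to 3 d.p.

0.880

r = (nΣxy − ΣxΣy) / √[(nΣx² − (Σx)²)(nΣy² − (Σy)²)]
Numerator: 8×1489.29 − 72.9×155.4 = 585.66
Denominator: √[(5624.08 − 5314.41)(25580.16 − 24149.16)] = √[309.67 × 1431] = 665.6859
r = 585.66 / 665.6859 ≈ 0.880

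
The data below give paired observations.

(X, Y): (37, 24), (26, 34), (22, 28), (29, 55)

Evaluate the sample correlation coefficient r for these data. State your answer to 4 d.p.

-0.1351

n = 4, ΣX = 114, ΣY = 141, ΣX² = 3370, ΣY² = 5541, ΣXY = 3983
nΣXY − ΣXΣY = 15932 − 16074 = -142
nΣX² − (ΣX)² = 13480 − 12996 = 484; nΣY² − (ΣY)² = 22164 − 19881 = 2283
r = -142 / √(484 × 2283) = -142 / 1051.1765 ≈ -0.1351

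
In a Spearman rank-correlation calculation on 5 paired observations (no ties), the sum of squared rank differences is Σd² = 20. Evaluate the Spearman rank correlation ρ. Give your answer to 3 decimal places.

ρ = 1 − 6Σd² / [n(n²−1)] = 1 − 6×20 / (5×24)
  = 1 − 120/120 = 1 − 1.0000 ≈ 0.000

0.000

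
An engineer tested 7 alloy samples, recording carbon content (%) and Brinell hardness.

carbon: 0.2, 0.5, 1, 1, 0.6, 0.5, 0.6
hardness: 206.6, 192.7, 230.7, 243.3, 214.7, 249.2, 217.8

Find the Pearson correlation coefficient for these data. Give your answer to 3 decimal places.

n = 7, Σx = 4.4, Σy = 1555, Σx² = 3.26, Σy² = 347867.8, Σxy = 995.77
nΣxy − ΣxΣy = 6970.39 − 6842 = 128.39
nΣx² − (Σx)² = 22.82 − 19.36 = 3.46; nΣy² − (Σy)² = 2435074.6 − 2418025 = 17049.6
r = 128.39 / √(3.46 × 17049.6) = 128.39 / 242.8819 ≈ 0.529

0.529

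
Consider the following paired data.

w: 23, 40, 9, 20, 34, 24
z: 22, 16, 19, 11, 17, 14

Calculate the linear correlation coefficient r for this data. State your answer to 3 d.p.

-0.115

n = 6, Σw = 150, Σz = 99, Σw² = 4342, Σz² = 1707, Σwz = 2451
nΣwz − ΣwΣz = 14706 − 14850 = -144
nΣw² − (Σw)² = 26052 − 22500 = 3552; nΣz² − (Σz)² = 10242 − 9801 = 441
r = -144 / √(3552 × 441) = -144 / 1251.5718 ≈ -0.115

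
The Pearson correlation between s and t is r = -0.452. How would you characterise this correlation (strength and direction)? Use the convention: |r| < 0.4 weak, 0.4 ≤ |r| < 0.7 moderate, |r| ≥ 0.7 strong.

r = -0.452 < 0 so the relationship is negative.
|r| = 0.452, which falls in the moderate range.

moderate negative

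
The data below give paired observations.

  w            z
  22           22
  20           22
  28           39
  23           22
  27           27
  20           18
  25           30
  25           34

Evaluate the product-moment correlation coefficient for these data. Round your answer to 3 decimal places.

0.853

n = 8, Σw = 190, Σz = 214, Σw² = 4576, Σz² = 6082, Σwz = 5211
nΣwz − ΣwΣz = 41688 − 40660 = 1028
nΣw² − (Σw)² = 36608 − 36100 = 508; nΣz² − (Σz)² = 48656 − 45796 = 2860
r = 1028 / √(508 × 2860) = 1028 / 1205.3547 ≈ 0.853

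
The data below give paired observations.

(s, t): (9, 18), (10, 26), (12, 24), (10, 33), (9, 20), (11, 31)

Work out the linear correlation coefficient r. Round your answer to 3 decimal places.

n = 6, Σs = 61, Σt = 152, Σs² = 627, Σt² = 4026, Σst = 1561
nΣst − ΣsΣt = 9366 − 9272 = 94
nΣs² − (Σs)² = 3762 − 3721 = 41; nΣt² − (Σt)² = 24156 − 23104 = 1052
r = 94 / √(41 × 1052) = 94 / 207.6824 ≈ 0.453

0.453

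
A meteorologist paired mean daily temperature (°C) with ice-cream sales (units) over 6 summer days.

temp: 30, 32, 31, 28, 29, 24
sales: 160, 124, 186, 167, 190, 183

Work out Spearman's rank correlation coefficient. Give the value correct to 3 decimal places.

Rank temp: 4, 6, 5, 2, 3, 1
Rank sales: 2, 1, 5, 3, 6, 4
d = rank(temp) − rank(sales): 2, 5, 0, -1, -3, -3; Σd² = 48
ρ = 1 − 6Σd² / [n(n²−1)] = 1 − 6×48 / (6×35) = 1 − 288/210 ≈ -0.371

-0.371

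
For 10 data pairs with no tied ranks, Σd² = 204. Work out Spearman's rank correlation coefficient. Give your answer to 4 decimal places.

ρ = 1 − 6Σd² / [n(n²−1)] = 1 − 6×204 / (10×99)
  = 1 − 1224/990 = 1 − 1.23636 ≈ -0.2364

-0.2364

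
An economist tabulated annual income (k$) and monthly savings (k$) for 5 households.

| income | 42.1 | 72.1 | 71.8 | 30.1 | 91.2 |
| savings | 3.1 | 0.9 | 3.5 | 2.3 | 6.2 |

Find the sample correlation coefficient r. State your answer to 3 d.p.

n = 5, Σx = 307.3, Σy = 16, Σx² = 21349.51, Σy² = 66.4, Σxy = 1081.37
nΣxy − ΣxΣy = 5406.85 − 4916.8 = 490.05
nΣx² − (Σx)² = 106747.55 − 94433.29 = 12314.26; nΣy² − (Σy)² = 332 − 256 = 76
r = 490.05 / √(12314.26 × 76) = 490.05 / 967.4109 ≈ 0.507

0.507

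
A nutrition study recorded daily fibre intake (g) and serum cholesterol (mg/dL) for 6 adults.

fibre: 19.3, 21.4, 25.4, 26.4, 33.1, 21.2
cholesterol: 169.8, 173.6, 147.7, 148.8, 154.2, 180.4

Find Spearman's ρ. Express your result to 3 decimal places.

Rank fibre: 1, 3, 4, 5, 6, 2
Rank cholesterol: 4, 5, 1, 2, 3, 6
d = rank(fibre) − rank(cholesterol): -3, -2, 3, 3, 3, -4; Σd² = 56
ρ = 1 − 6Σd² / [n(n²−1)] = 1 − 6×56 / (6×35) = 1 − 336/210 ≈ -0.600

-0.600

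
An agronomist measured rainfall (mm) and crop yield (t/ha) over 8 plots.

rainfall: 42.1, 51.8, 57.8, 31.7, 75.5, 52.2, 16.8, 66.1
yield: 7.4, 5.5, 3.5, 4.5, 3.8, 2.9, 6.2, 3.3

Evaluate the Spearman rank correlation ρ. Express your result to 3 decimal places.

Rank rainfall: 3, 4, 6, 2, 8, 5, 1, 7
Rank yield: 8, 6, 3, 5, 4, 1, 7, 2
d = rank(rainfall) − rank(yield): -5, -2, 3, -3, 4, 4, -6, 5; Σd² = 140
ρ = 1 − 6Σd² / [n(n²−1)] = 1 − 6×140 / (8×63) = 1 − 840/504 ≈ -0.667

-0.667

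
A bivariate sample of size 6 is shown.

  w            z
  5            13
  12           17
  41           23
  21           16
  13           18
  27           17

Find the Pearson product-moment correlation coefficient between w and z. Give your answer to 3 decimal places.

n = 6, Σw = 119, Σz = 104, Σw² = 3189, Σz² = 1856, Σwz = 2241
nΣwz − ΣwΣz = 13446 − 12376 = 1070
nΣw² − (Σw)² = 19134 − 14161 = 4973; nΣz² − (Σz)² = 11136 − 10816 = 320
r = 1070 / √(4973 × 320) = 1070 / 1261.4912 ≈ 0.848

0.848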